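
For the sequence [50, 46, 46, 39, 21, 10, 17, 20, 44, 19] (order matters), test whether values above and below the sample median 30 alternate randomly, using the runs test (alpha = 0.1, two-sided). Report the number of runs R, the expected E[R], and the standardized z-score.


Step 1: Compute median = 30; label A = above, B = below.
Labels in order: AAAABBBBAB  (n_A = 5, n_B = 5)
Step 2: Count runs R = 4.
Step 3: Under H0 (random ordering), E[R] = 2*n_A*n_B/(n_A+n_B) + 1 = 2*5*5/10 + 1 = 6.0000.
        Var[R] = 2*n_A*n_B*(2*n_A*n_B - n_A - n_B) / ((n_A+n_B)^2 * (n_A+n_B-1)) = 2000/900 = 2.2222.
        SD[R] = 1.4907.
Step 4: Continuity-corrected z = (R + 0.5 - E[R]) / SD[R] = (4 + 0.5 - 6.0000) / 1.4907 = -1.0062.
Step 5: Two-sided p-value via normal approximation = 2*(1 - Phi(|z|)) = 0.314305.
Step 6: alpha = 0.1. fail to reject H0.

R = 4, z = -1.0062, p = 0.314305, fail to reject H0.


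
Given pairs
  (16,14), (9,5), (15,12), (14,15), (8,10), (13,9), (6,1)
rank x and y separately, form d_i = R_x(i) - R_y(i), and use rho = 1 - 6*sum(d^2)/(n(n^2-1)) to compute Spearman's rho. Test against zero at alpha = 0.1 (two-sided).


Step 1: Rank x and y separately (midranks; no ties here).
rank(x): 16->7, 9->3, 15->6, 14->5, 8->2, 13->4, 6->1
rank(y): 14->6, 5->2, 12->5, 15->7, 10->4, 9->3, 1->1
Step 2: d_i = R_x(i) - R_y(i); compute d_i^2.
  (7-6)^2=1, (3-2)^2=1, (6-5)^2=1, (5-7)^2=4, (2-4)^2=4, (4-3)^2=1, (1-1)^2=0
sum(d^2) = 12.
Step 3: rho = 1 - 6*12 / (7*(7^2 - 1)) = 1 - 72/336 = 0.785714.
Step 4: Under H0, t = rho * sqrt((n-2)/(1-rho^2)) = 2.8402 ~ t(5).
Step 5: Two-sided p-value from the t-distribution with 5 df = 0.036238.
Step 6: alpha = 0.1. reject H0.

rho = 0.7857, p = 0.036238, reject H0 at alpha = 0.1.


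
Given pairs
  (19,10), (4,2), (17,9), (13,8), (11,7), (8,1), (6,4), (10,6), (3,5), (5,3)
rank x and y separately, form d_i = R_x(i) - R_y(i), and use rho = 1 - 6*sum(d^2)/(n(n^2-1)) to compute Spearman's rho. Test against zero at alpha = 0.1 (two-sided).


Step 1: Rank x and y separately (midranks; no ties here).
rank(x): 19->10, 4->2, 17->9, 13->8, 11->7, 8->5, 6->4, 10->6, 3->1, 5->3
rank(y): 10->10, 2->2, 9->9, 8->8, 7->7, 1->1, 4->4, 6->6, 5->5, 3->3
Step 2: d_i = R_x(i) - R_y(i); compute d_i^2.
  (10-10)^2=0, (2-2)^2=0, (9-9)^2=0, (8-8)^2=0, (7-7)^2=0, (5-1)^2=16, (4-4)^2=0, (6-6)^2=0, (1-5)^2=16, (3-3)^2=0
sum(d^2) = 32.
Step 3: rho = 1 - 6*32 / (10*(10^2 - 1)) = 1 - 192/990 = 0.806061.
Step 4: Under H0, t = rho * sqrt((n-2)/(1-rho^2)) = 3.8522 ~ t(8).
Step 5: Two-sided p-value from the t-distribution with 8 df = 0.004862.
Step 6: alpha = 0.1. reject H0.

rho = 0.8061, p = 0.004862, reject H0 at alpha = 0.1.


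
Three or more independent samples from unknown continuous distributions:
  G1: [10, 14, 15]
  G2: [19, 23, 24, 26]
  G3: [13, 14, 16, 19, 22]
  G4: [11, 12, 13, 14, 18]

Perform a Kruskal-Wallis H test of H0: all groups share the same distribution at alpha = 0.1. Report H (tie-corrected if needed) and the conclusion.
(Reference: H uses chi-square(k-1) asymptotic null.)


Step 1: Combine all N = 17 observations and assign midranks.
sorted (value, group, rank): (10,G1,1), (11,G4,2), (12,G4,3), (13,G3,4.5), (13,G4,4.5), (14,G1,7), (14,G3,7), (14,G4,7), (15,G1,9), (16,G3,10), (18,G4,11), (19,G2,12.5), (19,G3,12.5), (22,G3,14), (23,G2,15), (24,G2,16), (26,G2,17)
Step 2: Sum ranks within each group.
R_1 = 17 (n_1 = 3)
R_2 = 60.5 (n_2 = 4)
R_3 = 48 (n_3 = 5)
R_4 = 27.5 (n_4 = 5)
Step 3: H = 12/(N(N+1)) * sum(R_i^2/n_i) - 3(N+1)
     = 12/(17*18) * (17^2/3 + 60.5^2/4 + 48^2/5 + 27.5^2/5) - 3*18
     = 0.039216 * 1623.45 - 54
     = 9.664542.
Step 4: Ties present; correction factor C = 1 - 36/(17^3 - 17) = 0.992647. Corrected H = 9.664542 / 0.992647 = 9.736132.
Step 5: Under H0, H ~ chi^2(3); p-value = 0.020948.
Step 6: alpha = 0.1. reject H0.

H = 9.7361, df = 3, p = 0.020948, reject H0.


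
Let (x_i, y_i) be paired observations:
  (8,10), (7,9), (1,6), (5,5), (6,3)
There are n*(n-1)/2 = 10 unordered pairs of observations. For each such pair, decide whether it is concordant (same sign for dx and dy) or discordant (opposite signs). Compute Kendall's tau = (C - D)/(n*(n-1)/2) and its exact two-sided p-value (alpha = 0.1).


Step 1: Enumerate the 10 unordered pairs (i,j) with i<j and classify each by sign(x_j-x_i) * sign(y_j-y_i).
  (1,2):dx=-1,dy=-1->C; (1,3):dx=-7,dy=-4->C; (1,4):dx=-3,dy=-5->C; (1,5):dx=-2,dy=-7->C
  (2,3):dx=-6,dy=-3->C; (2,4):dx=-2,dy=-4->C; (2,5):dx=-1,dy=-6->C; (3,4):dx=+4,dy=-1->D
  (3,5):dx=+5,dy=-3->D; (4,5):dx=+1,dy=-2->D
Step 2: C = 7, D = 3, total pairs = 10.
Step 3: tau = (C - D)/(n(n-1)/2) = (7 - 3)/10 = 0.400000.
Step 4: Exact two-sided p-value (enumerate n! = 120 permutations of y under H0): p = 0.483333.
Step 5: alpha = 0.1. fail to reject H0.

tau_b = 0.4000 (C=7, D=3), p = 0.483333, fail to reject H0.


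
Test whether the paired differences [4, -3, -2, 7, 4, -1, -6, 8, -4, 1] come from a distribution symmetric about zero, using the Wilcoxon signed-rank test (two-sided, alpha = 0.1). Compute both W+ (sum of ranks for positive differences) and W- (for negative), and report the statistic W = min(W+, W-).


Step 1: Drop any zero differences (none here) and take |d_i|.
|d| = [4, 3, 2, 7, 4, 1, 6, 8, 4, 1]
Step 2: Midrank |d_i| (ties get averaged ranks).
ranks: |4|->6, |3|->4, |2|->3, |7|->9, |4|->6, |1|->1.5, |6|->8, |8|->10, |4|->6, |1|->1.5
Step 3: Attach original signs; sum ranks with positive sign and with negative sign.
W+ = 6 + 9 + 6 + 10 + 1.5 = 32.5
W- = 4 + 3 + 1.5 + 8 + 6 = 22.5
(Check: W+ + W- = 55 should equal n(n+1)/2 = 55.)
Step 4: Test statistic W = min(W+, W-) = 22.5.
Step 5: Ties in |d|, so use the tie-corrected normal approximation.
        E[W] = n(n+1)/4 = 10*11/4 = 27.5.
        Tie groups: |d|=1 (t=2), |d|=4 (t=3); sum(t^3 - t) = 30.
        Var[W] = n(n+1)(2n+1)/24 - sum(t^3-t)/48 = 2310/24 - 30/48 = 95.625.
        z = (W - E[W]) / sqrt(Var[W]) = (22.5 - 27.5) / 9.7788 = -0.5113.
        Two-sided p = 2*Phi(z) = 0.609134.
Step 6: alpha = 0.1. fail to reject H0.

W+ = 32.5, W- = 22.5, W = min = 22.5, p = 0.609134, fail to reject H0.


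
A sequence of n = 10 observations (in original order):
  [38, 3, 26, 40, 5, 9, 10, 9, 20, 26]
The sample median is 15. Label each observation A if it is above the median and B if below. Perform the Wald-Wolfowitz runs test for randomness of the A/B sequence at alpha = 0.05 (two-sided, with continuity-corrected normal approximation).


Step 1: Compute median = 15; label A = above, B = below.
Labels in order: ABAABBBBAA  (n_A = 5, n_B = 5)
Step 2: Count runs R = 5.
Step 3: Under H0 (random ordering), E[R] = 2*n_A*n_B/(n_A+n_B) + 1 = 2*5*5/10 + 1 = 6.0000.
        Var[R] = 2*n_A*n_B*(2*n_A*n_B - n_A - n_B) / ((n_A+n_B)^2 * (n_A+n_B-1)) = 2000/900 = 2.2222.
        SD[R] = 1.4907.
Step 4: Continuity-corrected z = (R + 0.5 - E[R]) / SD[R] = (5 + 0.5 - 6.0000) / 1.4907 = -0.3354.
Step 5: Two-sided p-value via normal approximation = 2*(1 - Phi(|z|)) = 0.737316.
Step 6: alpha = 0.05. fail to reject H0.

R = 5, z = -0.3354, p = 0.737316, fail to reject H0.


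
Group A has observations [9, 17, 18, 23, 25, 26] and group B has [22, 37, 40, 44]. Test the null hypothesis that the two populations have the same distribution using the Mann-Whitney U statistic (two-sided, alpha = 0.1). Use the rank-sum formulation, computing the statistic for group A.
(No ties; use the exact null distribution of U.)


Step 1: Combine and sort all 10 observations; assign midranks.
sorted (value, group): (9,X), (17,X), (18,X), (22,Y), (23,X), (25,X), (26,X), (37,Y), (40,Y), (44,Y)
ranks: 9->1, 17->2, 18->3, 22->4, 23->5, 25->6, 26->7, 37->8, 40->9, 44->10
Step 2: Rank sum for X: R1 = 1 + 2 + 3 + 5 + 6 + 7 = 24.
Step 3: U_X = R1 - n1(n1+1)/2 = 24 - 6*7/2 = 24 - 21 = 3.
       U_Y = n1*n2 - U_X = 24 - 3 = 21.
Step 4: No ties, so the exact null distribution of U (based on enumerating the C(10,6) = 210 equally likely rank assignments) gives the two-sided p-value.
Step 5: p-value = 0.066667; compare to alpha = 0.1. reject H0.

U_X = 3, p = 0.066667, reject H0 at alpha = 0.1.


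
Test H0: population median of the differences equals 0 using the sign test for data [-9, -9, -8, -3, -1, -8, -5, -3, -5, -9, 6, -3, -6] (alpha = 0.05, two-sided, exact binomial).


Step 1: Discard zero differences. Original n = 13; n_eff = number of nonzero differences = 13.
Nonzero differences (with sign): -9, -9, -8, -3, -1, -8, -5, -3, -5, -9, +6, -3, -6
Step 2: Count signs: positive = 1, negative = 12.
Step 3: Under H0: P(positive) = 0.5, so the number of positives S ~ Bin(13, 0.5).
Step 4: Two-sided exact p-value = sum of Bin(13,0.5) probabilities at or below the observed probability = 0.003418.
Step 5: alpha = 0.05. reject H0.

n_eff = 13, pos = 1, neg = 12, p = 0.003418, reject H0.


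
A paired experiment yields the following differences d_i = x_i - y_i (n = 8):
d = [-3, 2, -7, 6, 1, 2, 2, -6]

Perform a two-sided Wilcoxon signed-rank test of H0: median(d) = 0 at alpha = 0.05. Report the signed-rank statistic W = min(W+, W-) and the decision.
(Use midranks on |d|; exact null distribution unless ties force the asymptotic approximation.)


Step 1: Drop any zero differences (none here) and take |d_i|.
|d| = [3, 2, 7, 6, 1, 2, 2, 6]
Step 2: Midrank |d_i| (ties get averaged ranks).
ranks: |3|->5, |2|->3, |7|->8, |6|->6.5, |1|->1, |2|->3, |2|->3, |6|->6.5
Step 3: Attach original signs; sum ranks with positive sign and with negative sign.
W+ = 3 + 6.5 + 1 + 3 + 3 = 16.5
W- = 5 + 8 + 6.5 = 19.5
(Check: W+ + W- = 36 should equal n(n+1)/2 = 36.)
Step 4: Test statistic W = min(W+, W-) = 16.5.
Step 5: Ties in |d|, so use the tie-corrected normal approximation.
        E[W] = n(n+1)/4 = 8*9/4 = 18.
        Tie groups: |d|=2 (t=3), |d|=6 (t=2); sum(t^3 - t) = 30.
        Var[W] = n(n+1)(2n+1)/24 - sum(t^3-t)/48 = 1224/24 - 30/48 = 50.375.
        z = (W - E[W]) / sqrt(Var[W]) = (16.5 - 18) / 7.0975 = -0.2113.
        Two-sided p = 2*Phi(z) = 0.832621.
Step 6: alpha = 0.05. fail to reject H0.

W+ = 16.5, W- = 19.5, W = min = 16.5, p = 0.832621, fail to reject H0.


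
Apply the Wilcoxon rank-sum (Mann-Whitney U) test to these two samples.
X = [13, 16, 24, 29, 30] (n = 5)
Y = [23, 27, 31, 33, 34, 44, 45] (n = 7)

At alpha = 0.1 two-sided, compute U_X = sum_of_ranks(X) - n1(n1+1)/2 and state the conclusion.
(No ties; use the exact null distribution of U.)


Step 1: Combine and sort all 12 observations; assign midranks.
sorted (value, group): (13,X), (16,X), (23,Y), (24,X), (27,Y), (29,X), (30,X), (31,Y), (33,Y), (34,Y), (44,Y), (45,Y)
ranks: 13->1, 16->2, 23->3, 24->4, 27->5, 29->6, 30->7, 31->8, 33->9, 34->10, 44->11, 45->12
Step 2: Rank sum for X: R1 = 1 + 2 + 4 + 6 + 7 = 20.
Step 3: U_X = R1 - n1(n1+1)/2 = 20 - 5*6/2 = 20 - 15 = 5.
       U_Y = n1*n2 - U_X = 35 - 5 = 30.
Step 4: No ties, so the exact null distribution of U (based on enumerating the C(12,5) = 792 equally likely rank assignments) gives the two-sided p-value.
Step 5: p-value = 0.047980; compare to alpha = 0.1. reject H0.

U_X = 5, p = 0.047980, reject H0 at alpha = 0.1.


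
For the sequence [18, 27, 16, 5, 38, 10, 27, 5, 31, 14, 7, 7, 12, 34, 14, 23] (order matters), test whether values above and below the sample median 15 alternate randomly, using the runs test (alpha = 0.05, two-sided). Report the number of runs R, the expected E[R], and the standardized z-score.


Step 1: Compute median = 15; label A = above, B = below.
Labels in order: AAABABABABBBBABA  (n_A = 8, n_B = 8)
Step 2: Count runs R = 11.
Step 3: Under H0 (random ordering), E[R] = 2*n_A*n_B/(n_A+n_B) + 1 = 2*8*8/16 + 1 = 9.0000.
        Var[R] = 2*n_A*n_B*(2*n_A*n_B - n_A - n_B) / ((n_A+n_B)^2 * (n_A+n_B-1)) = 14336/3840 = 3.7333.
        SD[R] = 1.9322.
Step 4: Continuity-corrected z = (R - 0.5 - E[R]) / SD[R] = (11 - 0.5 - 9.0000) / 1.9322 = 0.7763.
Step 5: Two-sided p-value via normal approximation = 2*(1 - Phi(|z|)) = 0.437558.
Step 6: alpha = 0.05. fail to reject H0.

R = 11, z = 0.7763, p = 0.437558, fail to reject H0.


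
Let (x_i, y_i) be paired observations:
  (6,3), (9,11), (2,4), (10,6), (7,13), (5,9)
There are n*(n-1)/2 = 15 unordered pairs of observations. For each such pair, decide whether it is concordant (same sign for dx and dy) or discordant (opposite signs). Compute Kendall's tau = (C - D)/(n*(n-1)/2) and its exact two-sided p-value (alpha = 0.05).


Step 1: Enumerate the 15 unordered pairs (i,j) with i<j and classify each by sign(x_j-x_i) * sign(y_j-y_i).
  (1,2):dx=+3,dy=+8->C; (1,3):dx=-4,dy=+1->D; (1,4):dx=+4,dy=+3->C; (1,5):dx=+1,dy=+10->C
  (1,6):dx=-1,dy=+6->D; (2,3):dx=-7,dy=-7->C; (2,4):dx=+1,dy=-5->D; (2,5):dx=-2,dy=+2->D
  (2,6):dx=-4,dy=-2->C; (3,4):dx=+8,dy=+2->C; (3,5):dx=+5,dy=+9->C; (3,6):dx=+3,dy=+5->C
  (4,5):dx=-3,dy=+7->D; (4,6):dx=-5,dy=+3->D; (5,6):dx=-2,dy=-4->C
Step 2: C = 9, D = 6, total pairs = 15.
Step 3: tau = (C - D)/(n(n-1)/2) = (9 - 6)/15 = 0.200000.
Step 4: Exact two-sided p-value (enumerate n! = 720 permutations of y under H0): p = 0.719444.
Step 5: alpha = 0.05. fail to reject H0.

tau_b = 0.2000 (C=9, D=6), p = 0.719444, fail to reject H0.


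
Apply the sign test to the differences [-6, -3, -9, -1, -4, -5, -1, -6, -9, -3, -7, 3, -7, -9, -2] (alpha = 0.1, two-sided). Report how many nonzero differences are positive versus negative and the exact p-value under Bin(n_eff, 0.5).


Step 1: Discard zero differences. Original n = 15; n_eff = number of nonzero differences = 15.
Nonzero differences (with sign): -6, -3, -9, -1, -4, -5, -1, -6, -9, -3, -7, +3, -7, -9, -2
Step 2: Count signs: positive = 1, negative = 14.
Step 3: Under H0: P(positive) = 0.5, so the number of positives S ~ Bin(15, 0.5).
Step 4: Two-sided exact p-value = sum of Bin(15,0.5) probabilities at or below the observed probability = 0.000977.
Step 5: alpha = 0.1. reject H0.

n_eff = 15, pos = 1, neg = 14, p = 0.000977, reject H0.


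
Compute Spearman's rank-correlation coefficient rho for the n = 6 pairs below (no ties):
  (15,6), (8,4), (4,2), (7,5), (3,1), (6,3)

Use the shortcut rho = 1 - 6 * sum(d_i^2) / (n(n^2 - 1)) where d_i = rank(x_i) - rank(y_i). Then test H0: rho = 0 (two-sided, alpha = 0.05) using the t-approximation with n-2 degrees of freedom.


Step 1: Rank x and y separately (midranks; no ties here).
rank(x): 15->6, 8->5, 4->2, 7->4, 3->1, 6->3
rank(y): 6->6, 4->4, 2->2, 5->5, 1->1, 3->3
Step 2: d_i = R_x(i) - R_y(i); compute d_i^2.
  (6-6)^2=0, (5-4)^2=1, (2-2)^2=0, (4-5)^2=1, (1-1)^2=0, (3-3)^2=0
sum(d^2) = 2.
Step 3: rho = 1 - 6*2 / (6*(6^2 - 1)) = 1 - 12/210 = 0.942857.
Step 4: Under H0, t = rho * sqrt((n-2)/(1-rho^2)) = 5.6595 ~ t(4).
Step 5: Two-sided p-value from the t-distribution with 4 df = 0.004805.
Step 6: alpha = 0.05. reject H0.

rho = 0.9429, p = 0.004805, reject H0 at alpha = 0.05.


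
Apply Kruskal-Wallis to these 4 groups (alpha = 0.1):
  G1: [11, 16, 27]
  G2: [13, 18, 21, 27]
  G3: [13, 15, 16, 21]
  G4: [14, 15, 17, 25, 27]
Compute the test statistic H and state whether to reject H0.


Step 1: Combine all N = 16 observations and assign midranks.
sorted (value, group, rank): (11,G1,1), (13,G2,2.5), (13,G3,2.5), (14,G4,4), (15,G3,5.5), (15,G4,5.5), (16,G1,7.5), (16,G3,7.5), (17,G4,9), (18,G2,10), (21,G2,11.5), (21,G3,11.5), (25,G4,13), (27,G1,15), (27,G2,15), (27,G4,15)
Step 2: Sum ranks within each group.
R_1 = 23.5 (n_1 = 3)
R_2 = 39 (n_2 = 4)
R_3 = 27 (n_3 = 4)
R_4 = 46.5 (n_4 = 5)
Step 3: H = 12/(N(N+1)) * sum(R_i^2/n_i) - 3(N+1)
     = 12/(16*17) * (23.5^2/3 + 39^2/4 + 27^2/4 + 46.5^2/5) - 3*17
     = 0.044118 * 1179.03 - 51
     = 1.016176.
Step 4: Ties present; correction factor C = 1 - 48/(16^3 - 16) = 0.988235. Corrected H = 1.016176 / 0.988235 = 1.028274.
Step 5: Under H0, H ~ chi^2(3); p-value = 0.794411.
Step 6: alpha = 0.1. fail to reject H0.

H = 1.0283, df = 3, p = 0.794411, fail to reject H0.


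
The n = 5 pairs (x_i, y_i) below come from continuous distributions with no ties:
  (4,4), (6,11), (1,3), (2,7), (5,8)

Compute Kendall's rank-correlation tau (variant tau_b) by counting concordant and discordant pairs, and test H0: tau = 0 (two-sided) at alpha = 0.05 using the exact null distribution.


Step 1: Enumerate the 10 unordered pairs (i,j) with i<j and classify each by sign(x_j-x_i) * sign(y_j-y_i).
  (1,2):dx=+2,dy=+7->C; (1,3):dx=-3,dy=-1->C; (1,4):dx=-2,dy=+3->D; (1,5):dx=+1,dy=+4->C
  (2,3):dx=-5,dy=-8->C; (2,4):dx=-4,dy=-4->C; (2,5):dx=-1,dy=-3->C; (3,4):dx=+1,dy=+4->C
  (3,5):dx=+4,dy=+5->C; (4,5):dx=+3,dy=+1->C
Step 2: C = 9, D = 1, total pairs = 10.
Step 3: tau = (C - D)/(n(n-1)/2) = (9 - 1)/10 = 0.800000.
Step 4: Exact two-sided p-value (enumerate n! = 120 permutations of y under H0): p = 0.083333.
Step 5: alpha = 0.05. fail to reject H0.

tau_b = 0.8000 (C=9, D=1), p = 0.083333, fail to reject H0.


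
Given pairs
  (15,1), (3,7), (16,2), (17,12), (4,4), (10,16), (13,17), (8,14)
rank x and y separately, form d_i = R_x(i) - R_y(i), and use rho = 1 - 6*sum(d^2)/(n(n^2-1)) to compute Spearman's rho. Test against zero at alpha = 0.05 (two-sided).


Step 1: Rank x and y separately (midranks; no ties here).
rank(x): 15->6, 3->1, 16->7, 17->8, 4->2, 10->4, 13->5, 8->3
rank(y): 1->1, 7->4, 2->2, 12->5, 4->3, 16->7, 17->8, 14->6
Step 2: d_i = R_x(i) - R_y(i); compute d_i^2.
  (6-1)^2=25, (1-4)^2=9, (7-2)^2=25, (8-5)^2=9, (2-3)^2=1, (4-7)^2=9, (5-8)^2=9, (3-6)^2=9
sum(d^2) = 96.
Step 3: rho = 1 - 6*96 / (8*(8^2 - 1)) = 1 - 576/504 = -0.142857.
Step 4: Under H0, t = rho * sqrt((n-2)/(1-rho^2)) = -0.3536 ~ t(6).
Step 5: Two-sided p-value from the t-distribution with 6 df = 0.735765.
Step 6: alpha = 0.05. fail to reject H0.

rho = -0.1429, p = 0.735765, fail to reject H0 at alpha = 0.05.


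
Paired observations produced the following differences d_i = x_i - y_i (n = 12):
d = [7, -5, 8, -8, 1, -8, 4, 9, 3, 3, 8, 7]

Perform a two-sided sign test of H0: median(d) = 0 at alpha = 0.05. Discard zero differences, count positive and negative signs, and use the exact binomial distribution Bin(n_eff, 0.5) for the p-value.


Step 1: Discard zero differences. Original n = 12; n_eff = number of nonzero differences = 12.
Nonzero differences (with sign): +7, -5, +8, -8, +1, -8, +4, +9, +3, +3, +8, +7
Step 2: Count signs: positive = 9, negative = 3.
Step 3: Under H0: P(positive) = 0.5, so the number of positives S ~ Bin(12, 0.5).
Step 4: Two-sided exact p-value = sum of Bin(12,0.5) probabilities at or below the observed probability = 0.145996.
Step 5: alpha = 0.05. fail to reject H0.

n_eff = 12, pos = 9, neg = 3, p = 0.145996, fail to reject H0.


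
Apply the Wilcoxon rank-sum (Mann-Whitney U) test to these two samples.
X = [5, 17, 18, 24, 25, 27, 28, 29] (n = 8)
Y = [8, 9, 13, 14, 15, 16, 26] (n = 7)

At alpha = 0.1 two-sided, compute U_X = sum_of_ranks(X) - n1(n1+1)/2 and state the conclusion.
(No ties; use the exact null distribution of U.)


Step 1: Combine and sort all 15 observations; assign midranks.
sorted (value, group): (5,X), (8,Y), (9,Y), (13,Y), (14,Y), (15,Y), (16,Y), (17,X), (18,X), (24,X), (25,X), (26,Y), (27,X), (28,X), (29,X)
ranks: 5->1, 8->2, 9->3, 13->4, 14->5, 15->6, 16->7, 17->8, 18->9, 24->10, 25->11, 26->12, 27->13, 28->14, 29->15
Step 2: Rank sum for X: R1 = 1 + 8 + 9 + 10 + 11 + 13 + 14 + 15 = 81.
Step 3: U_X = R1 - n1(n1+1)/2 = 81 - 8*9/2 = 81 - 36 = 45.
       U_Y = n1*n2 - U_X = 56 - 45 = 11.
Step 4: No ties, so the exact null distribution of U (based on enumerating the C(15,8) = 6435 equally likely rank assignments) gives the two-sided p-value.
Step 5: p-value = 0.054079; compare to alpha = 0.1. reject H0.

U_X = 45, p = 0.054079, reject H0 at alpha = 0.1.


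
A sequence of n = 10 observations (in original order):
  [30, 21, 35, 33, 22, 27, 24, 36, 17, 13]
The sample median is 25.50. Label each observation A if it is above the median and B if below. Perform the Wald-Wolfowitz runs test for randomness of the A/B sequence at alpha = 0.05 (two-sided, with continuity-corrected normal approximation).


Step 1: Compute median = 25.50; label A = above, B = below.
Labels in order: ABAABABABB  (n_A = 5, n_B = 5)
Step 2: Count runs R = 8.
Step 3: Under H0 (random ordering), E[R] = 2*n_A*n_B/(n_A+n_B) + 1 = 2*5*5/10 + 1 = 6.0000.
        Var[R] = 2*n_A*n_B*(2*n_A*n_B - n_A - n_B) / ((n_A+n_B)^2 * (n_A+n_B-1)) = 2000/900 = 2.2222.
        SD[R] = 1.4907.
Step 4: Continuity-corrected z = (R - 0.5 - E[R]) / SD[R] = (8 - 0.5 - 6.0000) / 1.4907 = 1.0062.
Step 5: Two-sided p-value via normal approximation = 2*(1 - Phi(|z|)) = 0.314305.
Step 6: alpha = 0.05. fail to reject H0.

R = 8, z = 1.0062, p = 0.314305, fail to reject H0.


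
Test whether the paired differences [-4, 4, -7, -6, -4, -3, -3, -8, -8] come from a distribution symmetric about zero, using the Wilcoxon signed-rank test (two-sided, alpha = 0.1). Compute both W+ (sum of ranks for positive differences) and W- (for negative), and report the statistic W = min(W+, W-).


Step 1: Drop any zero differences (none here) and take |d_i|.
|d| = [4, 4, 7, 6, 4, 3, 3, 8, 8]
Step 2: Midrank |d_i| (ties get averaged ranks).
ranks: |4|->4, |4|->4, |7|->7, |6|->6, |4|->4, |3|->1.5, |3|->1.5, |8|->8.5, |8|->8.5
Step 3: Attach original signs; sum ranks with positive sign and with negative sign.
W+ = 4 = 4
W- = 4 + 7 + 6 + 4 + 1.5 + 1.5 + 8.5 + 8.5 = 41
(Check: W+ + W- = 45 should equal n(n+1)/2 = 45.)
Step 4: Test statistic W = min(W+, W-) = 4.
Step 5: Ties in |d|, so use the tie-corrected normal approximation.
        E[W] = n(n+1)/4 = 9*10/4 = 22.5.
        Tie groups: |d|=3 (t=2), |d|=4 (t=3), |d|=8 (t=2); sum(t^3 - t) = 36.
        Var[W] = n(n+1)(2n+1)/24 - sum(t^3-t)/48 = 1710/24 - 36/48 = 70.5.
        z = (W - E[W]) / sqrt(Var[W]) = (4 - 22.5) / 8.3964 = -2.2033.
        Two-sided p = 2*Phi(z) = 0.027572.
Step 6: alpha = 0.1. reject H0.

W+ = 4, W- = 41, W = min = 4, p = 0.027572, reject H0.


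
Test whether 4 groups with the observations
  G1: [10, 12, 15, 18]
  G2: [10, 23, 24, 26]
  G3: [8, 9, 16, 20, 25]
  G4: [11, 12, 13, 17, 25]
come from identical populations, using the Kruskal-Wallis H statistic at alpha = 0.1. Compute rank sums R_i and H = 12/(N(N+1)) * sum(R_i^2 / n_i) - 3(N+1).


Step 1: Combine all N = 18 observations and assign midranks.
sorted (value, group, rank): (8,G3,1), (9,G3,2), (10,G1,3.5), (10,G2,3.5), (11,G4,5), (12,G1,6.5), (12,G4,6.5), (13,G4,8), (15,G1,9), (16,G3,10), (17,G4,11), (18,G1,12), (20,G3,13), (23,G2,14), (24,G2,15), (25,G3,16.5), (25,G4,16.5), (26,G2,18)
Step 2: Sum ranks within each group.
R_1 = 31 (n_1 = 4)
R_2 = 50.5 (n_2 = 4)
R_3 = 42.5 (n_3 = 5)
R_4 = 47 (n_4 = 5)
Step 3: H = 12/(N(N+1)) * sum(R_i^2/n_i) - 3(N+1)
     = 12/(18*19) * (31^2/4 + 50.5^2/4 + 42.5^2/5 + 47^2/5) - 3*19
     = 0.035088 * 1680.86 - 57
     = 1.977632.
Step 4: Ties present; correction factor C = 1 - 18/(18^3 - 18) = 0.996904. Corrected H = 1.977632 / 0.996904 = 1.983773.
Step 5: Under H0, H ~ chi^2(3); p-value = 0.575781.
Step 6: alpha = 0.1. fail to reject H0.

H = 1.9838, df = 3, p = 0.575781, fail to reject H0.


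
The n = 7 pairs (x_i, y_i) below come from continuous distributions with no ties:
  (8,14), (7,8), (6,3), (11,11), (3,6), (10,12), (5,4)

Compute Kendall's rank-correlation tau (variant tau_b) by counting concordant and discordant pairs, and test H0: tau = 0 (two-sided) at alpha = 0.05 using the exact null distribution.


Step 1: Enumerate the 21 unordered pairs (i,j) with i<j and classify each by sign(x_j-x_i) * sign(y_j-y_i).
  (1,2):dx=-1,dy=-6->C; (1,3):dx=-2,dy=-11->C; (1,4):dx=+3,dy=-3->D; (1,5):dx=-5,dy=-8->C
  (1,6):dx=+2,dy=-2->D; (1,7):dx=-3,dy=-10->C; (2,3):dx=-1,dy=-5->C; (2,4):dx=+4,dy=+3->C
  (2,5):dx=-4,dy=-2->C; (2,6):dx=+3,dy=+4->C; (2,7):dx=-2,dy=-4->C; (3,4):dx=+5,dy=+8->C
  (3,5):dx=-3,dy=+3->D; (3,6):dx=+4,dy=+9->C; (3,7):dx=-1,dy=+1->D; (4,5):dx=-8,dy=-5->C
  (4,6):dx=-1,dy=+1->D; (4,7):dx=-6,dy=-7->C; (5,6):dx=+7,dy=+6->C; (5,7):dx=+2,dy=-2->D
  (6,7):dx=-5,dy=-8->C
Step 2: C = 15, D = 6, total pairs = 21.
Step 3: tau = (C - D)/(n(n-1)/2) = (15 - 6)/21 = 0.428571.
Step 4: Exact two-sided p-value (enumerate n! = 5040 permutations of y under H0): p = 0.238889.
Step 5: alpha = 0.05. fail to reject H0.

tau_b = 0.4286 (C=15, D=6), p = 0.238889, fail to reject H0.


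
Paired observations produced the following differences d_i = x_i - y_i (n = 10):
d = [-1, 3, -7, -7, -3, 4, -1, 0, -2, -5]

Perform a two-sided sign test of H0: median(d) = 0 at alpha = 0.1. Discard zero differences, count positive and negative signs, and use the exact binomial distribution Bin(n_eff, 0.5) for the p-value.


Step 1: Discard zero differences. Original n = 10; n_eff = number of nonzero differences = 9.
Nonzero differences (with sign): -1, +3, -7, -7, -3, +4, -1, -2, -5
Step 2: Count signs: positive = 2, negative = 7.
Step 3: Under H0: P(positive) = 0.5, so the number of positives S ~ Bin(9, 0.5).
Step 4: Two-sided exact p-value = sum of Bin(9,0.5) probabilities at or below the observed probability = 0.179688.
Step 5: alpha = 0.1. fail to reject H0.

n_eff = 9, pos = 2, neg = 7, p = 0.179688, fail to reject H0.


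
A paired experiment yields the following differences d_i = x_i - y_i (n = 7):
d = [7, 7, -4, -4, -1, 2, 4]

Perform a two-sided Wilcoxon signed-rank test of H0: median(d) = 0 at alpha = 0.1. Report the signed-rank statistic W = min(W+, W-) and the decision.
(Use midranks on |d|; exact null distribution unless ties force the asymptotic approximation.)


Step 1: Drop any zero differences (none here) and take |d_i|.
|d| = [7, 7, 4, 4, 1, 2, 4]
Step 2: Midrank |d_i| (ties get averaged ranks).
ranks: |7|->6.5, |7|->6.5, |4|->4, |4|->4, |1|->1, |2|->2, |4|->4
Step 3: Attach original signs; sum ranks with positive sign and with negative sign.
W+ = 6.5 + 6.5 + 2 + 4 = 19
W- = 4 + 4 + 1 = 9
(Check: W+ + W- = 28 should equal n(n+1)/2 = 28.)
Step 4: Test statistic W = min(W+, W-) = 9.
Step 5: Ties in |d|, so use the tie-corrected normal approximation.
        E[W] = n(n+1)/4 = 7*8/4 = 14.
        Tie groups: |d|=4 (t=3), |d|=7 (t=2); sum(t^3 - t) = 30.
        Var[W] = n(n+1)(2n+1)/24 - sum(t^3-t)/48 = 840/24 - 30/48 = 34.375.
        z = (W - E[W]) / sqrt(Var[W]) = (9 - 14) / 5.8630 = -0.8528.
        Two-sided p = 2*Phi(z) = 0.393769.
Step 6: alpha = 0.1. fail to reject H0.

W+ = 19, W- = 9, W = min = 9, p = 0.393769, fail to reject H0.


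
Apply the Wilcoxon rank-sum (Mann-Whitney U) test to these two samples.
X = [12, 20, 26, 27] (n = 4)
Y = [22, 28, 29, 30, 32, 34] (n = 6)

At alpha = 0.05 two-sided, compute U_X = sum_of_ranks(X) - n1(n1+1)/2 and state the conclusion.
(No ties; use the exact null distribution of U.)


Step 1: Combine and sort all 10 observations; assign midranks.
sorted (value, group): (12,X), (20,X), (22,Y), (26,X), (27,X), (28,Y), (29,Y), (30,Y), (32,Y), (34,Y)
ranks: 12->1, 20->2, 22->3, 26->4, 27->5, 28->6, 29->7, 30->8, 32->9, 34->10
Step 2: Rank sum for X: R1 = 1 + 2 + 4 + 5 = 12.
Step 3: U_X = R1 - n1(n1+1)/2 = 12 - 4*5/2 = 12 - 10 = 2.
       U_Y = n1*n2 - U_X = 24 - 2 = 22.
Step 4: No ties, so the exact null distribution of U (based on enumerating the C(10,4) = 210 equally likely rank assignments) gives the two-sided p-value.
Step 5: p-value = 0.038095; compare to alpha = 0.05. reject H0.

U_X = 2, p = 0.038095, reject H0 at alpha = 0.05.


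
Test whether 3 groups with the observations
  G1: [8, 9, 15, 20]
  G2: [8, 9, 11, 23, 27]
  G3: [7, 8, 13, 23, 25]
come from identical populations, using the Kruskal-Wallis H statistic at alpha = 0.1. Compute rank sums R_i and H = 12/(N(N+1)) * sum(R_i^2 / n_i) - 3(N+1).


Step 1: Combine all N = 14 observations and assign midranks.
sorted (value, group, rank): (7,G3,1), (8,G1,3), (8,G2,3), (8,G3,3), (9,G1,5.5), (9,G2,5.5), (11,G2,7), (13,G3,8), (15,G1,9), (20,G1,10), (23,G2,11.5), (23,G3,11.5), (25,G3,13), (27,G2,14)
Step 2: Sum ranks within each group.
R_1 = 27.5 (n_1 = 4)
R_2 = 41 (n_2 = 5)
R_3 = 36.5 (n_3 = 5)
Step 3: H = 12/(N(N+1)) * sum(R_i^2/n_i) - 3(N+1)
     = 12/(14*15) * (27.5^2/4 + 41^2/5 + 36.5^2/5) - 3*15
     = 0.057143 * 791.712 - 45
     = 0.240714.
Step 4: Ties present; correction factor C = 1 - 36/(14^3 - 14) = 0.986813. Corrected H = 0.240714 / 0.986813 = 0.243931.
Step 5: Under H0, H ~ chi^2(2); p-value = 0.885179.
Step 6: alpha = 0.1. fail to reject H0.

H = 0.2439, df = 2, p = 0.885179, fail to reject H0.


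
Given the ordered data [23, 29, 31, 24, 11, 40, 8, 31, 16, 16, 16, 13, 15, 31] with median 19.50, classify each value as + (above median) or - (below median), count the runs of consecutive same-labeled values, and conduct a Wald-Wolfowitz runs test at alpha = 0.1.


Step 1: Compute median = 19.50; label A = above, B = below.
Labels in order: AAAABABABBBBBA  (n_A = 7, n_B = 7)
Step 2: Count runs R = 7.
Step 3: Under H0 (random ordering), E[R] = 2*n_A*n_B/(n_A+n_B) + 1 = 2*7*7/14 + 1 = 8.0000.
        Var[R] = 2*n_A*n_B*(2*n_A*n_B - n_A - n_B) / ((n_A+n_B)^2 * (n_A+n_B-1)) = 8232/2548 = 3.2308.
        SD[R] = 1.7974.
Step 4: Continuity-corrected z = (R + 0.5 - E[R]) / SD[R] = (7 + 0.5 - 8.0000) / 1.7974 = -0.2782.
Step 5: Two-sided p-value via normal approximation = 2*(1 - Phi(|z|)) = 0.780879.
Step 6: alpha = 0.1. fail to reject H0.

R = 7, z = -0.2782, p = 0.780879, fail to reject H0.


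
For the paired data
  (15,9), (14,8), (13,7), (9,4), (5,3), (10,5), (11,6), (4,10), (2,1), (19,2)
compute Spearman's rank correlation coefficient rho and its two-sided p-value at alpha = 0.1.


Step 1: Rank x and y separately (midranks; no ties here).
rank(x): 15->9, 14->8, 13->7, 9->4, 5->3, 10->5, 11->6, 4->2, 2->1, 19->10
rank(y): 9->9, 8->8, 7->7, 4->4, 3->3, 5->5, 6->6, 10->10, 1->1, 2->2
Step 2: d_i = R_x(i) - R_y(i); compute d_i^2.
  (9-9)^2=0, (8-8)^2=0, (7-7)^2=0, (4-4)^2=0, (3-3)^2=0, (5-5)^2=0, (6-6)^2=0, (2-10)^2=64, (1-1)^2=0, (10-2)^2=64
sum(d^2) = 128.
Step 3: rho = 1 - 6*128 / (10*(10^2 - 1)) = 1 - 768/990 = 0.224242.
Step 4: Under H0, t = rho * sqrt((n-2)/(1-rho^2)) = 0.6508 ~ t(8).
Step 5: Two-sided p-value from the t-distribution with 8 df = 0.533401.
Step 6: alpha = 0.1. fail to reject H0.

rho = 0.2242, p = 0.533401, fail to reject H0 at alpha = 0.1.


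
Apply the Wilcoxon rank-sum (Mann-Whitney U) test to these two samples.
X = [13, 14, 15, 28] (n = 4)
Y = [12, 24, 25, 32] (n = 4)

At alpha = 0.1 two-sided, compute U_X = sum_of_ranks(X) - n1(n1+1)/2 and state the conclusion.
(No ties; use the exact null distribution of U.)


Step 1: Combine and sort all 8 observations; assign midranks.
sorted (value, group): (12,Y), (13,X), (14,X), (15,X), (24,Y), (25,Y), (28,X), (32,Y)
ranks: 12->1, 13->2, 14->3, 15->4, 24->5, 25->6, 28->7, 32->8
Step 2: Rank sum for X: R1 = 2 + 3 + 4 + 7 = 16.
Step 3: U_X = R1 - n1(n1+1)/2 = 16 - 4*5/2 = 16 - 10 = 6.
       U_Y = n1*n2 - U_X = 16 - 6 = 10.
Step 4: No ties, so the exact null distribution of U (based on enumerating the C(8,4) = 70 equally likely rank assignments) gives the two-sided p-value.
Step 5: p-value = 0.685714; compare to alpha = 0.1. fail to reject H0.

U_X = 6, p = 0.685714, fail to reject H0 at alpha = 0.1.


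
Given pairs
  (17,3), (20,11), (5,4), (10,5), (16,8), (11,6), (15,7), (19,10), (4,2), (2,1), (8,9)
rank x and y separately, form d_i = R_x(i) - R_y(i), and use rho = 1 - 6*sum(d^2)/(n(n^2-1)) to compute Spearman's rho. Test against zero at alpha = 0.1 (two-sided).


Step 1: Rank x and y separately (midranks; no ties here).
rank(x): 17->9, 20->11, 5->3, 10->5, 16->8, 11->6, 15->7, 19->10, 4->2, 2->1, 8->4
rank(y): 3->3, 11->11, 4->4, 5->5, 8->8, 6->6, 7->7, 10->10, 2->2, 1->1, 9->9
Step 2: d_i = R_x(i) - R_y(i); compute d_i^2.
  (9-3)^2=36, (11-11)^2=0, (3-4)^2=1, (5-5)^2=0, (8-8)^2=0, (6-6)^2=0, (7-7)^2=0, (10-10)^2=0, (2-2)^2=0, (1-1)^2=0, (4-9)^2=25
sum(d^2) = 62.
Step 3: rho = 1 - 6*62 / (11*(11^2 - 1)) = 1 - 372/1320 = 0.718182.
Step 4: Under H0, t = rho * sqrt((n-2)/(1-rho^2)) = 3.0963 ~ t(9).
Step 5: Two-sided p-value from the t-distribution with 9 df = 0.012800.
Step 6: alpha = 0.1. reject H0.

rho = 0.7182, p = 0.012800, reject H0 at alpha = 0.1.


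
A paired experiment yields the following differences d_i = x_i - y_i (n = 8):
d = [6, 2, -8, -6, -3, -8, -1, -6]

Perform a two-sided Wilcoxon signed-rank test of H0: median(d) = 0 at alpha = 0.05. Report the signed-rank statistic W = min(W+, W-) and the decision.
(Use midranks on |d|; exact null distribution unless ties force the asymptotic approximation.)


Step 1: Drop any zero differences (none here) and take |d_i|.
|d| = [6, 2, 8, 6, 3, 8, 1, 6]
Step 2: Midrank |d_i| (ties get averaged ranks).
ranks: |6|->5, |2|->2, |8|->7.5, |6|->5, |3|->3, |8|->7.5, |1|->1, |6|->5
Step 3: Attach original signs; sum ranks with positive sign and with negative sign.
W+ = 5 + 2 = 7
W- = 7.5 + 5 + 3 + 7.5 + 1 + 5 = 29
(Check: W+ + W- = 36 should equal n(n+1)/2 = 36.)
Step 4: Test statistic W = min(W+, W-) = 7.
Step 5: Ties in |d|, so use the tie-corrected normal approximation.
        E[W] = n(n+1)/4 = 8*9/4 = 18.
        Tie groups: |d|=6 (t=3), |d|=8 (t=2); sum(t^3 - t) = 30.
        Var[W] = n(n+1)(2n+1)/24 - sum(t^3-t)/48 = 1224/24 - 30/48 = 50.375.
        z = (W - E[W]) / sqrt(Var[W]) = (7 - 18) / 7.0975 = -1.5498.
        Two-sided p = 2*Phi(z) = 0.121181.
Step 6: alpha = 0.05. fail to reject H0.

W+ = 7, W- = 29, W = min = 7, p = 0.121181, fail to reject H0.


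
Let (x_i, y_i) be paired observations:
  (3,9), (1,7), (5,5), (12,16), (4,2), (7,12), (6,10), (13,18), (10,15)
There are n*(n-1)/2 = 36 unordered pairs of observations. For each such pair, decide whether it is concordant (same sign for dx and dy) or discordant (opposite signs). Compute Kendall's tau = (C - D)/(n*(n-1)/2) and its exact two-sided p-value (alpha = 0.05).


Step 1: Enumerate the 36 unordered pairs (i,j) with i<j and classify each by sign(x_j-x_i) * sign(y_j-y_i).
  (1,2):dx=-2,dy=-2->C; (1,3):dx=+2,dy=-4->D; (1,4):dx=+9,dy=+7->C; (1,5):dx=+1,dy=-7->D
  (1,6):dx=+4,dy=+3->C; (1,7):dx=+3,dy=+1->C; (1,8):dx=+10,dy=+9->C; (1,9):dx=+7,dy=+6->C
  (2,3):dx=+4,dy=-2->D; (2,4):dx=+11,dy=+9->C; (2,5):dx=+3,dy=-5->D; (2,6):dx=+6,dy=+5->C
  (2,7):dx=+5,dy=+3->C; (2,8):dx=+12,dy=+11->C; (2,9):dx=+9,dy=+8->C; (3,4):dx=+7,dy=+11->C
  (3,5):dx=-1,dy=-3->C; (3,6):dx=+2,dy=+7->C; (3,7):dx=+1,dy=+5->C; (3,8):dx=+8,dy=+13->C
  (3,9):dx=+5,dy=+10->C; (4,5):dx=-8,dy=-14->C; (4,6):dx=-5,dy=-4->C; (4,7):dx=-6,dy=-6->C
  (4,8):dx=+1,dy=+2->C; (4,9):dx=-2,dy=-1->C; (5,6):dx=+3,dy=+10->C; (5,7):dx=+2,dy=+8->C
  (5,8):dx=+9,dy=+16->C; (5,9):dx=+6,dy=+13->C; (6,7):dx=-1,dy=-2->C; (6,8):dx=+6,dy=+6->C
  (6,9):dx=+3,dy=+3->C; (7,8):dx=+7,dy=+8->C; (7,9):dx=+4,dy=+5->C; (8,9):dx=-3,dy=-3->C
Step 2: C = 32, D = 4, total pairs = 36.
Step 3: tau = (C - D)/(n(n-1)/2) = (32 - 4)/36 = 0.777778.
Step 4: Exact two-sided p-value (enumerate n! = 362880 permutations of y under H0): p = 0.002425.
Step 5: alpha = 0.05. reject H0.

tau_b = 0.7778 (C=32, D=4), p = 0.002425, reject H0.


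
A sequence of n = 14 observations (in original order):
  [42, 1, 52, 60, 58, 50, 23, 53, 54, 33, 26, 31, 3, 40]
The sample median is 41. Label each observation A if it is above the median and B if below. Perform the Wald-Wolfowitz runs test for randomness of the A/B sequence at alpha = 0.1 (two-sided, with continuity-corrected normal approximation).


Step 1: Compute median = 41; label A = above, B = below.
Labels in order: ABAAAABAABBBBB  (n_A = 7, n_B = 7)
Step 2: Count runs R = 6.
Step 3: Under H0 (random ordering), E[R] = 2*n_A*n_B/(n_A+n_B) + 1 = 2*7*7/14 + 1 = 8.0000.
        Var[R] = 2*n_A*n_B*(2*n_A*n_B - n_A - n_B) / ((n_A+n_B)^2 * (n_A+n_B-1)) = 8232/2548 = 3.2308.
        SD[R] = 1.7974.
Step 4: Continuity-corrected z = (R + 0.5 - E[R]) / SD[R] = (6 + 0.5 - 8.0000) / 1.7974 = -0.8345.
Step 5: Two-sided p-value via normal approximation = 2*(1 - Phi(|z|)) = 0.403986.
Step 6: alpha = 0.1. fail to reject H0.

R = 6, z = -0.8345, p = 0.403986, fail to reject H0.


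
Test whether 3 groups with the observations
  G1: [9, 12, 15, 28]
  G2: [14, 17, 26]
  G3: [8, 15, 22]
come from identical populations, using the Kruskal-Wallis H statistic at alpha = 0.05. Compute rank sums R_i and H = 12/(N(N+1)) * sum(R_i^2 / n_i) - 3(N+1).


Step 1: Combine all N = 10 observations and assign midranks.
sorted (value, group, rank): (8,G3,1), (9,G1,2), (12,G1,3), (14,G2,4), (15,G1,5.5), (15,G3,5.5), (17,G2,7), (22,G3,8), (26,G2,9), (28,G1,10)
Step 2: Sum ranks within each group.
R_1 = 20.5 (n_1 = 4)
R_2 = 20 (n_2 = 3)
R_3 = 14.5 (n_3 = 3)
Step 3: H = 12/(N(N+1)) * sum(R_i^2/n_i) - 3(N+1)
     = 12/(10*11) * (20.5^2/4 + 20^2/3 + 14.5^2/3) - 3*11
     = 0.109091 * 308.479 - 33
     = 0.652273.
Step 4: Ties present; correction factor C = 1 - 6/(10^3 - 10) = 0.993939. Corrected H = 0.652273 / 0.993939 = 0.656250.
Step 5: Under H0, H ~ chi^2(2); p-value = 0.720273.
Step 6: alpha = 0.05. fail to reject H0.

H = 0.6563, df = 2, p = 0.720273, fail to reject H0.


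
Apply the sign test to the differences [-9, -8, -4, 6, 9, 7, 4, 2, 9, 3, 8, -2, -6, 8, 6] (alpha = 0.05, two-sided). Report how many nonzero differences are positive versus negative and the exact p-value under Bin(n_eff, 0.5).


Step 1: Discard zero differences. Original n = 15; n_eff = number of nonzero differences = 15.
Nonzero differences (with sign): -9, -8, -4, +6, +9, +7, +4, +2, +9, +3, +8, -2, -6, +8, +6
Step 2: Count signs: positive = 10, negative = 5.
Step 3: Under H0: P(positive) = 0.5, so the number of positives S ~ Bin(15, 0.5).
Step 4: Two-sided exact p-value = sum of Bin(15,0.5) probabilities at or below the observed probability = 0.301758.
Step 5: alpha = 0.05. fail to reject H0.

n_eff = 15, pos = 10, neg = 5, p = 0.301758, fail to reject H0.


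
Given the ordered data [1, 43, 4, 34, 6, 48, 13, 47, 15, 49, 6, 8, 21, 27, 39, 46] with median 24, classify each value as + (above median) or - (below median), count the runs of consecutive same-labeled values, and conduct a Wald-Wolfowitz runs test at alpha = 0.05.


Step 1: Compute median = 24; label A = above, B = below.
Labels in order: BABABABABABBBAAA  (n_A = 8, n_B = 8)
Step 2: Count runs R = 12.
Step 3: Under H0 (random ordering), E[R] = 2*n_A*n_B/(n_A+n_B) + 1 = 2*8*8/16 + 1 = 9.0000.
        Var[R] = 2*n_A*n_B*(2*n_A*n_B - n_A - n_B) / ((n_A+n_B)^2 * (n_A+n_B-1)) = 14336/3840 = 3.7333.
        SD[R] = 1.9322.
Step 4: Continuity-corrected z = (R - 0.5 - E[R]) / SD[R] = (12 - 0.5 - 9.0000) / 1.9322 = 1.2939.
Step 5: Two-sided p-value via normal approximation = 2*(1 - Phi(|z|)) = 0.195709.
Step 6: alpha = 0.05. fail to reject H0.

R = 12, z = 1.2939, p = 0.195709, fail to reject H0.


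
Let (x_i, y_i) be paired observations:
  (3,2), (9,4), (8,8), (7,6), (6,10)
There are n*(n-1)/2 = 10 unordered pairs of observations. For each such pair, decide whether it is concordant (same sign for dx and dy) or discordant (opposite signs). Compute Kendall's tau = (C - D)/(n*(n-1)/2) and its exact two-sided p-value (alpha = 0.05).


Step 1: Enumerate the 10 unordered pairs (i,j) with i<j and classify each by sign(x_j-x_i) * sign(y_j-y_i).
  (1,2):dx=+6,dy=+2->C; (1,3):dx=+5,dy=+6->C; (1,4):dx=+4,dy=+4->C; (1,5):dx=+3,dy=+8->C
  (2,3):dx=-1,dy=+4->D; (2,4):dx=-2,dy=+2->D; (2,5):dx=-3,dy=+6->D; (3,4):dx=-1,dy=-2->C
  (3,5):dx=-2,dy=+2->D; (4,5):dx=-1,dy=+4->D
Step 2: C = 5, D = 5, total pairs = 10.
Step 3: tau = (C - D)/(n(n-1)/2) = (5 - 5)/10 = 0.000000.
Step 4: Exact two-sided p-value (enumerate n! = 120 permutations of y under H0): p = 1.000000.
Step 5: alpha = 0.05. fail to reject H0.

tau_b = 0.0000 (C=5, D=5), p = 1.000000, fail to reject H0.


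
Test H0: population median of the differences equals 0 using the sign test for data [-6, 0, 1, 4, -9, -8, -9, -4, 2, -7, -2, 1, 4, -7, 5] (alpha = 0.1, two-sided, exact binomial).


Step 1: Discard zero differences. Original n = 15; n_eff = number of nonzero differences = 14.
Nonzero differences (with sign): -6, +1, +4, -9, -8, -9, -4, +2, -7, -2, +1, +4, -7, +5
Step 2: Count signs: positive = 6, negative = 8.
Step 3: Under H0: P(positive) = 0.5, so the number of positives S ~ Bin(14, 0.5).
Step 4: Two-sided exact p-value = sum of Bin(14,0.5) probabilities at or below the observed probability = 0.790527.
Step 5: alpha = 0.1. fail to reject H0.

n_eff = 14, pos = 6, neg = 8, p = 0.790527, fail to reject H0.


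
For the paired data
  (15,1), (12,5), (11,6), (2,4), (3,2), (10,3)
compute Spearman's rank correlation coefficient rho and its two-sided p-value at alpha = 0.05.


Step 1: Rank x and y separately (midranks; no ties here).
rank(x): 15->6, 12->5, 11->4, 2->1, 3->2, 10->3
rank(y): 1->1, 5->5, 6->6, 4->4, 2->2, 3->3
Step 2: d_i = R_x(i) - R_y(i); compute d_i^2.
  (6-1)^2=25, (5-5)^2=0, (4-6)^2=4, (1-4)^2=9, (2-2)^2=0, (3-3)^2=0
sum(d^2) = 38.
Step 3: rho = 1 - 6*38 / (6*(6^2 - 1)) = 1 - 228/210 = -0.085714.
Step 4: Under H0, t = rho * sqrt((n-2)/(1-rho^2)) = -0.1721 ~ t(4).
Step 5: Two-sided p-value from the t-distribution with 4 df = 0.871743.
Step 6: alpha = 0.05. fail to reject H0.

rho = -0.0857, p = 0.871743, fail to reject H0 at alpha = 0.05.
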